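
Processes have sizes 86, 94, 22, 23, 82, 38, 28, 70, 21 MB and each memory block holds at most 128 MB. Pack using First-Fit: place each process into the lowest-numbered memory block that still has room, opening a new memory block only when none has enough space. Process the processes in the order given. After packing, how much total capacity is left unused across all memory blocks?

48

memory block 1: place 86 MB, 42 MB left
memory block 2: place 94 MB, 34 MB left
memory block 1: place 22 MB, 20 MB left
memory block 2: place 23 MB, 11 MB left
memory block 3: place 82 MB, 46 MB left
memory block 3: place 38 MB, 8 MB left
memory block 4: place 28 MB, 100 MB left
memory block 4: place 70 MB, 30 MB left
memory block 4: place 21 MB, 9 MB left
4 memory blocks × 128 MB = 512 MB; used 464 MB; unused 48 MB.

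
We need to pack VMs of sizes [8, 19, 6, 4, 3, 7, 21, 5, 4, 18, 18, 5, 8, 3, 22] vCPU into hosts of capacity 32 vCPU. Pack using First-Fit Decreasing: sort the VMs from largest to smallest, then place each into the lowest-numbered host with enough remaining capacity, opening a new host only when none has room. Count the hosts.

Sorted descending: 22, 21, 19, 18, 18, 8, 8, 7, 6, 5, 5, 4, 4, 3, 3.
host 1: place 22 vCPU, 10 vCPU left
host 2: place 21 vCPU, 11 vCPU left
host 3: place 19 vCPU, 13 vCPU left
host 4: place 18 vCPU, 14 vCPU left
host 5: place 18 vCPU, 14 vCPU left
host 1: place 8 vCPU, 2 vCPU left
host 2: place 8 vCPU, 3 vCPU left
host 3: place 7 vCPU, 6 vCPU left
host 3: place 6 vCPU, 0 vCPU left
host 4: place 5 vCPU, 9 vCPU left
host 4: place 5 vCPU, 4 vCPU left
host 4: place 4 vCPU, 0 vCPU left
host 5: place 4 vCPU, 10 vCPU left
host 2: place 3 vCPU, 0 vCPU left
host 5: place 3 vCPU, 7 vCPU left

5 hosts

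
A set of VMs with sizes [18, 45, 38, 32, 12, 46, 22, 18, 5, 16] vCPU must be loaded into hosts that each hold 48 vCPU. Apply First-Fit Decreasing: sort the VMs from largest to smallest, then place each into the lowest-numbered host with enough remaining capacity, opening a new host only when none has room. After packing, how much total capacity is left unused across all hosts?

Sorted descending: 46, 45, 38, 32, 22, 18, 18, 16, 12, 5.
46 vCPU → host 1 (remaining 2 vCPU)
45 vCPU → host 2 (remaining 3 vCPU)
38 vCPU → host 3 (remaining 10 vCPU)
32 vCPU → host 4 (remaining 16 vCPU)
22 vCPU → host 5 (remaining 26 vCPU)
18 vCPU → host 5 (remaining 8 vCPU)
18 vCPU → host 6 (remaining 30 vCPU)
16 vCPU → host 4 (remaining 0 vCPU)
12 vCPU → host 6 (remaining 18 vCPU)
5 vCPU → host 3 (remaining 5 vCPU)
6 hosts × 48 vCPU = 288 vCPU; used 252 vCPU; unused 36 vCPU.

36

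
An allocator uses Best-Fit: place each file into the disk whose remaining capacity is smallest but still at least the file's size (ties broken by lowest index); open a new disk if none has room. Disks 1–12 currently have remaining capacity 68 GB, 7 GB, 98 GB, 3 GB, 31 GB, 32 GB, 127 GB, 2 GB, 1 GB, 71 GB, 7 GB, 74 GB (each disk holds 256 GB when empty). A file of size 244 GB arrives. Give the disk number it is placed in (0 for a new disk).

No disk has ≥ 244 GB free, so a new disk is opened.

0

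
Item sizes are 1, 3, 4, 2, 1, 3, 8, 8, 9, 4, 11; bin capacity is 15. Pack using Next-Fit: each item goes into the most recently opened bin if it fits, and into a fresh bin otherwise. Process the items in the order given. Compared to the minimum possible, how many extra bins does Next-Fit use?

1

Next-Fit: [1,3,4,2,1,3] [8] [8] [9,4] [11] → 5 bins.
Total size 54; any packing needs at least ⌈54/15⌉ = 4 bins.
An optimal packing achieves that bound: [11,4] [9,4,2] [8,3,3,1] [8,1] → 4 bins.
Excess: 5 − 4 = 1.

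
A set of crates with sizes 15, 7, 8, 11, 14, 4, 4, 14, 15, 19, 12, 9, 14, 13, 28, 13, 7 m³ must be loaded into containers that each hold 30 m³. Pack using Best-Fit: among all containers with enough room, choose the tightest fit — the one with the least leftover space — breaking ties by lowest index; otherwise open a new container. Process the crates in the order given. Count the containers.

Put 15 m³ in container 1; 15 m³ remain.
Put 7 m³ in container 1; 8 m³ remain.
Put 8 m³ in container 1; 0 m³ remain.
Put 11 m³ in container 2; 19 m³ remain.
Put 14 m³ in container 2; 5 m³ remain.
Put 4 m³ in container 2; 1 m³ remain.
Put 4 m³ in container 3; 26 m³ remain.
Put 14 m³ in container 3; 12 m³ remain.
Put 15 m³ in container 4; 15 m³ remain.
Put 19 m³ in container 5; 11 m³ remain.
Put 12 m³ in container 3; 0 m³ remain.
Put 9 m³ in container 5; 2 m³ remain.
Put 14 m³ in container 4; 1 m³ remain.
Put 13 m³ in container 6; 17 m³ remain.
Put 28 m³ in container 7; 2 m³ remain.
Put 13 m³ in container 6; 4 m³ remain.
Put 7 m³ in container 8; 23 m³ remain.
Final containers: [15,7,8] [11,14,4] [4,14,12] [15,14] [19,9] [13,13] [28] [7].

8 containers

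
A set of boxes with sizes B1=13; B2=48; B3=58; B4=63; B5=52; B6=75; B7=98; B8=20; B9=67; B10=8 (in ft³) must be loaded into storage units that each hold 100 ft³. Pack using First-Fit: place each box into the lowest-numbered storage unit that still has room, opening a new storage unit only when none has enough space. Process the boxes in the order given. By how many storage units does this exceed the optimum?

1

First-Fit: [13,48,20,8] [58] [63] [52] [75] [98] [67] → 7 storage units.
Total size 502 ft³; any packing needs at least ⌈502/100⌉ = 6 storage units.
An optimal packing achieves that bound: [98] [75,20] [67,13,8] [63] [58] [52,48] → 6 storage units.
Excess: 7 − 6 = 1.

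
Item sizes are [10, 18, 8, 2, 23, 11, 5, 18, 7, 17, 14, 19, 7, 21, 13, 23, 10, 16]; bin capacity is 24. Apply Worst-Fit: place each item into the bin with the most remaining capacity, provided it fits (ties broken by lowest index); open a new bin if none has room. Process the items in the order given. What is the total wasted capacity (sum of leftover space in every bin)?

bin 1: place 10, 14 left
bin 2: place 18, 6 left
bin 1: place 8, 6 left
bin 1: place 2, 4 left
bin 3: place 23, 1 left
bin 4: place 11, 13 left
bin 4: place 5, 8 left
bin 5: place 18, 6 left
bin 4: place 7, 1 left
bin 6: place 17, 7 left
bin 7: place 14, 10 left
bin 8: place 19, 5 left
bin 7: place 7, 3 left
bin 9: place 21, 3 left
bin 10: place 13, 11 left
bin 11: place 23, 1 left
bin 10: place 10, 1 left
bin 12: place 16, 8 left
12 bins × 24 = 288; used 242; unused 46.

46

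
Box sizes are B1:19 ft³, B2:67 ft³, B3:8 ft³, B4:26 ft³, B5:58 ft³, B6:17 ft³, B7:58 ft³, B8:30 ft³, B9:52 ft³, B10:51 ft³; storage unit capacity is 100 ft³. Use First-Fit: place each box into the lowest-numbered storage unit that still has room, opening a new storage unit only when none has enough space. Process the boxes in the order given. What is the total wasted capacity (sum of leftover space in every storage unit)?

114

B1 (19 ft³) → storage unit 1 (remaining 81 ft³)
B2 (67 ft³) → storage unit 1 (remaining 14 ft³)
B3 (8 ft³) → storage unit 1 (remaining 6 ft³)
B4 (26 ft³) → storage unit 2 (remaining 74 ft³)
B5 (58 ft³) → storage unit 2 (remaining 16 ft³)
B6 (17 ft³) → storage unit 3 (remaining 83 ft³)
B7 (58 ft³) → storage unit 3 (remaining 25 ft³)
B8 (30 ft³) → storage unit 4 (remaining 70 ft³)
B9 (52 ft³) → storage unit 4 (remaining 18 ft³)
B10 (51 ft³) → storage unit 5 (remaining 49 ft³)
5 storage units × 100 ft³ = 500 ft³; used 386 ft³; unused 114 ft³.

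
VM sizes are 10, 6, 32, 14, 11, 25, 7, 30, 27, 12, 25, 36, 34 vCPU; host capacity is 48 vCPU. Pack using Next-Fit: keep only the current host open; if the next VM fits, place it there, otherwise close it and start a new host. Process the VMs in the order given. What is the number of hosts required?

Put 10 vCPU in host 1; 38 vCPU remain.
Put 6 vCPU in host 1; 32 vCPU remain.
Put 32 vCPU in host 1; 0 vCPU remain.
Put 14 vCPU in host 2; 34 vCPU remain.
Put 11 vCPU in host 2; 23 vCPU remain.
Put 25 vCPU in host 3; 23 vCPU remain.
Put 7 vCPU in host 3; 16 vCPU remain.
Put 30 vCPU in host 4; 18 vCPU remain.
Put 27 vCPU in host 5; 21 vCPU remain.
Put 12 vCPU in host 5; 9 vCPU remain.
Put 25 vCPU in host 6; 23 vCPU remain.
Put 36 vCPU in host 7; 12 vCPU remain.
Put 34 vCPU in host 8; 14 vCPU remain.
Final hosts: [10,6,32] [14,11] [25,7] [30] [27,12] [25] [36] [34].

8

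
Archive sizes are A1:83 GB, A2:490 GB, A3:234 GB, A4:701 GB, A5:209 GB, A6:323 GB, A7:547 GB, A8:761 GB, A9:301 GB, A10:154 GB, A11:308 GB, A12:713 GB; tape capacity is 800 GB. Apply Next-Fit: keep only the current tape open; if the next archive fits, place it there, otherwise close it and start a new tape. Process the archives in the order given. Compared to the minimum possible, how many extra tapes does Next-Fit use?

1

Next-Fit: [83,490] [234] [701] [209,323] [547] [761] [301,154,308] [713] → 8 tapes.
Total size 4824 GB; any packing needs at least ⌈4824/800⌉ = 7 tapes.
An optimal packing achieves that bound: [761] [713,83] [701] [547,234] [490,308] [323,301,154] [209] → 7 tapes.
Excess: 8 − 7 = 1.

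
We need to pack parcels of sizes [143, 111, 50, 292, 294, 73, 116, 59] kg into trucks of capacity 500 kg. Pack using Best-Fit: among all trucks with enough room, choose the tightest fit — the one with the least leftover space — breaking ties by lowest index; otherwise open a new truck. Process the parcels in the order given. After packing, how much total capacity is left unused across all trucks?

truck 1: place 143 kg, 357 kg left
truck 1: place 111 kg, 246 kg left
truck 1: place 50 kg, 196 kg left
truck 2: place 292 kg, 208 kg left
truck 3: place 294 kg, 206 kg left
truck 1: place 73 kg, 123 kg left
truck 1: place 116 kg, 7 kg left
truck 3: place 59 kg, 147 kg left
3 trucks × 500 kg = 1500 kg; used 1138 kg; unused 362 kg.

362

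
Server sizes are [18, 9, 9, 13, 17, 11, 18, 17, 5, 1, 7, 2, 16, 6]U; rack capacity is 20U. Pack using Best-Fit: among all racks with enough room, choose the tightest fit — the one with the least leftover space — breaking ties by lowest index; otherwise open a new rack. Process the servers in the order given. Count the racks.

9

Put 18U in rack 1; 2U remain.
Put 9U in rack 2; 11U remain.
Put 9U in rack 2; 2U remain.
Put 13U in rack 3; 7U remain.
Put 17U in rack 4; 3U remain.
Put 11U in rack 5; 9U remain.
Put 18U in rack 6; 2U remain.
Put 17U in rack 7; 3U remain.
Put 5U in rack 3; 2U remain.
Put 1U in rack 1; 1U remain.
Put 7U in rack 5; 2U remain.
Put 2U in rack 2; 0U remain.
Put 16U in rack 8; 4U remain.
Put 6U in rack 9; 14U remain.
Final racks: [18,1] [9,9,2] [13,5] [17] [11,7] [18] [17] [16] [6].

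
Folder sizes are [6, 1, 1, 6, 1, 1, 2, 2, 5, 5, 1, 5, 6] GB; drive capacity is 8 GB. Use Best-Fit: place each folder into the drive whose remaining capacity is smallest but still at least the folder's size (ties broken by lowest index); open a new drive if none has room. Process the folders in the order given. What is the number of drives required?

7

drive 1: place 6 GB, 2 GB left
drive 1: place 1 GB, 1 GB left
drive 1: place 1 GB, 0 GB left
drive 2: place 6 GB, 2 GB left
drive 2: place 1 GB, 1 GB left
drive 2: place 1 GB, 0 GB left
drive 3: place 2 GB, 6 GB left
drive 3: place 2 GB, 4 GB left
drive 4: place 5 GB, 3 GB left
drive 5: place 5 GB, 3 GB left
drive 4: place 1 GB, 2 GB left
drive 6: place 5 GB, 3 GB left
drive 7: place 6 GB, 2 GB left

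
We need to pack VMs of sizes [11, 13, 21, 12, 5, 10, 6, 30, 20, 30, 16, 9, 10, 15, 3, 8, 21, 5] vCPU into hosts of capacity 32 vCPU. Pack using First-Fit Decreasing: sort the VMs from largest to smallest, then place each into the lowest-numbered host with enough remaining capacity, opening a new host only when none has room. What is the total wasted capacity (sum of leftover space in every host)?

11

Sorted descending: 30, 30, 21, 21, 20, 16, 15, 13, 12, 11, 10, 10, 9, 8, 6, 5, 5, 3.
host 1: place 30 vCPU, 2 vCPU left
host 2: place 30 vCPU, 2 vCPU left
host 3: place 21 vCPU, 11 vCPU left
host 4: place 21 vCPU, 11 vCPU left
host 5: place 20 vCPU, 12 vCPU left
host 6: place 16 vCPU, 16 vCPU left
host 6: place 15 vCPU, 1 vCPU left
host 7: place 13 vCPU, 19 vCPU left
host 5: place 12 vCPU, 0 vCPU left
host 3: place 11 vCPU, 0 vCPU left
host 4: place 10 vCPU, 1 vCPU left
host 7: place 10 vCPU, 9 vCPU left
host 7: place 9 vCPU, 0 vCPU left
host 8: place 8 vCPU, 24 vCPU left
host 8: place 6 vCPU, 18 vCPU left
host 8: place 5 vCPU, 13 vCPU left
host 8: place 5 vCPU, 8 vCPU left
host 8: place 3 vCPU, 5 vCPU left
8 hosts × 32 vCPU = 256 vCPU; used 245 vCPU; unused 11 vCPU.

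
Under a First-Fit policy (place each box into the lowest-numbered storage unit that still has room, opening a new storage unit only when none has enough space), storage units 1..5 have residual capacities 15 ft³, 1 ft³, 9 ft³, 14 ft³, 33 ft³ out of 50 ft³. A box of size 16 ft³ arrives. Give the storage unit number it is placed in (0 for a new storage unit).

5

Storage units with room: storage unit 5 (33 ft³).
The first with room is storage unit 5.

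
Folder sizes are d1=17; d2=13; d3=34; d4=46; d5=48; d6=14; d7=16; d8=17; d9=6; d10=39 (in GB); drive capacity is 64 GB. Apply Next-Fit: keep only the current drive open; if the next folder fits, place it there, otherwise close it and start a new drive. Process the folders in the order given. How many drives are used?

Put d1 (17 GB) in drive 1; 47 GB remain.
Put d2 (13 GB) in drive 1; 34 GB remain.
Put d3 (34 GB) in drive 1; 0 GB remain.
Put d4 (46 GB) in drive 2; 18 GB remain.
Put d5 (48 GB) in drive 3; 16 GB remain.
Put d6 (14 GB) in drive 3; 2 GB remain.
Put d7 (16 GB) in drive 4; 48 GB remain.
Put d8 (17 GB) in drive 4; 31 GB remain.
Put d9 (6 GB) in drive 4; 25 GB remain.
Put d10 (39 GB) in drive 5; 25 GB remain.
Final drives: [17,13,34] [46] [48,14] [16,17,6] [39].

5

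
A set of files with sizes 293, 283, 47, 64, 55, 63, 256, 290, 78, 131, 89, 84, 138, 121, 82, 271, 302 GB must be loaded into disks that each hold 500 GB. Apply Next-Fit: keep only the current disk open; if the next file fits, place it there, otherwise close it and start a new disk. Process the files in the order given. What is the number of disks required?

disk 1: place 293 GB, 207 GB left
disk 2: place 283 GB, 217 GB left
disk 2: place 47 GB, 170 GB left
disk 2: place 64 GB, 106 GB left
disk 2: place 55 GB, 51 GB left
disk 3: place 63 GB, 437 GB left
disk 3: place 256 GB, 181 GB left
disk 4: place 290 GB, 210 GB left
disk 4: place 78 GB, 132 GB left
disk 4: place 131 GB, 1 GB left
disk 5: place 89 GB, 411 GB left
disk 5: place 84 GB, 327 GB left
disk 5: place 138 GB, 189 GB left
disk 5: place 121 GB, 68 GB left
disk 6: place 82 GB, 418 GB left
disk 6: place 271 GB, 147 GB left
disk 7: place 302 GB, 198 GB left
Final disks: [293] [283,47,64,55] [63,256] [290,78,131] [89,84,138,121] [82,271] [302].

7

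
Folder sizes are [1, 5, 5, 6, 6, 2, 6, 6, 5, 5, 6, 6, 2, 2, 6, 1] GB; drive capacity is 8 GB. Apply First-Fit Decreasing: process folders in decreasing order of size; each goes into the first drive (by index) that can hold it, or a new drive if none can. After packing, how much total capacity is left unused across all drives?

Sorted descending: 6, 6, 6, 6, 6, 6, 6, 5, 5, 5, 5, 2, 2, 2, 1, 1.
drive 1: place 6 GB, 2 GB left
drive 2: place 6 GB, 2 GB left
drive 3: place 6 GB, 2 GB left
drive 4: place 6 GB, 2 GB left
drive 5: place 6 GB, 2 GB left
drive 6: place 6 GB, 2 GB left
drive 7: place 6 GB, 2 GB left
drive 8: place 5 GB, 3 GB left
drive 9: place 5 GB, 3 GB left
drive 10: place 5 GB, 3 GB left
drive 11: place 5 GB, 3 GB left
drive 1: place 2 GB, 0 GB left
drive 2: place 2 GB, 0 GB left
drive 3: place 2 GB, 0 GB left
drive 4: place 1 GB, 1 GB left
drive 4: place 1 GB, 0 GB left
11 drives × 8 GB = 88 GB; used 70 GB; unused 18 GB.

18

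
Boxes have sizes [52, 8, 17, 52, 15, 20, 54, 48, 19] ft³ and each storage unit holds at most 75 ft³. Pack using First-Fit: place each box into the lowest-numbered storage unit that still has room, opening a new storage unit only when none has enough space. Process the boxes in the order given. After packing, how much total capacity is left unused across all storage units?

Put 52 ft³ in storage unit 1; 23 ft³ remain.
Put 8 ft³ in storage unit 1; 15 ft³ remain.
Put 17 ft³ in storage unit 2; 58 ft³ remain.
Put 52 ft³ in storage unit 2; 6 ft³ remain.
Put 15 ft³ in storage unit 1; 0 ft³ remain.
Put 20 ft³ in storage unit 3; 55 ft³ remain.
Put 54 ft³ in storage unit 3; 1 ft³ remain.
Put 48 ft³ in storage unit 4; 27 ft³ remain.
Put 19 ft³ in storage unit 4; 8 ft³ remain.
4 storage units × 75 ft³ = 300 ft³; used 285 ft³; unused 15 ft³.

15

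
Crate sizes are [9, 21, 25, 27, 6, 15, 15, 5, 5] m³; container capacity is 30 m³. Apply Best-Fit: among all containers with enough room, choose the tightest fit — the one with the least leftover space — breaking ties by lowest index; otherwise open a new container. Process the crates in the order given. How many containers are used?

5 containers

9 m³ → container 1 (remaining 21 m³)
21 m³ → container 1 (remaining 0 m³)
25 m³ → container 2 (remaining 5 m³)
27 m³ → container 3 (remaining 3 m³)
6 m³ → container 4 (remaining 24 m³)
15 m³ → container 4 (remaining 9 m³)
15 m³ → container 5 (remaining 15 m³)
5 m³ → container 2 (remaining 0 m³)
5 m³ → container 4 (remaining 4 m³)
Final containers: [9,21] [25,5] [27] [6,15,5] [15].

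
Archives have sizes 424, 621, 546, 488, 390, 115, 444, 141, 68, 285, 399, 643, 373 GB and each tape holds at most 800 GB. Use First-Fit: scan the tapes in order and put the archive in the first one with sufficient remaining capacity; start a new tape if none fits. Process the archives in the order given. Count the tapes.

8

424 GB → tape 1 (remaining 376 GB)
621 GB → tape 2 (remaining 179 GB)
546 GB → tape 3 (remaining 254 GB)
488 GB → tape 4 (remaining 312 GB)
390 GB → tape 5 (remaining 410 GB)
115 GB → tape 1 (remaining 261 GB)
444 GB → tape 6 (remaining 356 GB)
141 GB → tape 1 (remaining 120 GB)
68 GB → tape 1 (remaining 52 GB)
285 GB → tape 4 (remaining 27 GB)
399 GB → tape 5 (remaining 11 GB)
643 GB → tape 7 (remaining 157 GB)
373 GB → tape 8 (remaining 427 GB)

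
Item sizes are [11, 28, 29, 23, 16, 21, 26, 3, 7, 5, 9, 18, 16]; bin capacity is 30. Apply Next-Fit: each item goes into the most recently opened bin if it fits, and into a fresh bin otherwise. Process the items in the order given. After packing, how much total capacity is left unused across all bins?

bin 1: place 11, 19 left
bin 2: place 28, 2 left
bin 3: place 29, 1 left
bin 4: place 23, 7 left
bin 5: place 16, 14 left
bin 6: place 21, 9 left
bin 7: place 26, 4 left
bin 7: place 3, 1 left
bin 8: place 7, 23 left
bin 8: place 5, 18 left
bin 8: place 9, 9 left
bin 9: place 18, 12 left
bin 10: place 16, 14 left
10 bins × 30 = 300; used 212; unused 88.

88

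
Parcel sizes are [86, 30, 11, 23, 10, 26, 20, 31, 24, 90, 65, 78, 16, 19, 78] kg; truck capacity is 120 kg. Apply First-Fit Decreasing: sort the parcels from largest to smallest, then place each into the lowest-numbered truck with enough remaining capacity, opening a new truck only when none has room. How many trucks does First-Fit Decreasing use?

6 trucks

Sorted descending: 90, 86, 78, 78, 65, 31, 30, 26, 24, 23, 20, 19, 16, 11, 10.
90 kg → truck 1 (remaining 30 kg)
86 kg → truck 2 (remaining 34 kg)
78 kg → truck 3 (remaining 42 kg)
78 kg → truck 4 (remaining 42 kg)
65 kg → truck 5 (remaining 55 kg)
31 kg → truck 2 (remaining 3 kg)
30 kg → truck 1 (remaining 0 kg)
26 kg → truck 3 (remaining 16 kg)
24 kg → truck 4 (remaining 18 kg)
23 kg → truck 5 (remaining 32 kg)
20 kg → truck 5 (remaining 12 kg)
19 kg → truck 6 (remaining 101 kg)
16 kg → truck 3 (remaining 0 kg)
11 kg → truck 4 (remaining 7 kg)
10 kg → truck 5 (remaining 2 kg)
Final trucks: [90,30] [86,31] [78,26,16] [78,24,11] [65,23,20,10] [19].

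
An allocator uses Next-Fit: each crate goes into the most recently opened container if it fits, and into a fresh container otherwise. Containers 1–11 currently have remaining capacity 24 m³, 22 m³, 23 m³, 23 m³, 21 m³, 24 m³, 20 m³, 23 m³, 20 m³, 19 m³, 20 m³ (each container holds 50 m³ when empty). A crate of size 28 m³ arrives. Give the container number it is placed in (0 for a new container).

0

Next-Fit only looks at container 11, which has 20 m³ free.
28 m³ does not fit, so a new container is opened.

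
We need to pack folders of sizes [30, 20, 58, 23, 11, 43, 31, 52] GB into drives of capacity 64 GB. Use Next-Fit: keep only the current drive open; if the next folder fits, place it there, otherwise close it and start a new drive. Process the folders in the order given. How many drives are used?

Put 30 GB in drive 1; 34 GB remain.
Put 20 GB in drive 1; 14 GB remain.
Put 58 GB in drive 2; 6 GB remain.
Put 23 GB in drive 3; 41 GB remain.
Put 11 GB in drive 3; 30 GB remain.
Put 43 GB in drive 4; 21 GB remain.
Put 31 GB in drive 5; 33 GB remain.
Put 52 GB in drive 6; 12 GB remain.

6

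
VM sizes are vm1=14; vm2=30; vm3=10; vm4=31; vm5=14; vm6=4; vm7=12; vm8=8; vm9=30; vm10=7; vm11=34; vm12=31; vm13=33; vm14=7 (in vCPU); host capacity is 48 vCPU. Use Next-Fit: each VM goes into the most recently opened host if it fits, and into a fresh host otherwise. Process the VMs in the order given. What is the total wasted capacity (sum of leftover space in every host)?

Put vm1 (14 vCPU) in host 1; 34 vCPU remain.
Put vm2 (30 vCPU) in host 1; 4 vCPU remain.
Put vm3 (10 vCPU) in host 2; 38 vCPU remain.
Put vm4 (31 vCPU) in host 2; 7 vCPU remain.
Put vm5 (14 vCPU) in host 3; 34 vCPU remain.
Put vm6 (4 vCPU) in host 3; 30 vCPU remain.
Put vm7 (12 vCPU) in host 3; 18 vCPU remain.
Put vm8 (8 vCPU) in host 3; 10 vCPU remain.
Put vm9 (30 vCPU) in host 4; 18 vCPU remain.
Put vm10 (7 vCPU) in host 4; 11 vCPU remain.
Put vm11 (34 vCPU) in host 5; 14 vCPU remain.
Put vm12 (31 vCPU) in host 6; 17 vCPU remain.
Put vm13 (33 vCPU) in host 7; 15 vCPU remain.
Put vm14 (7 vCPU) in host 7; 8 vCPU remain.
7 hosts × 48 vCPU = 336 vCPU; used 265 vCPU; unused 71 vCPU.

71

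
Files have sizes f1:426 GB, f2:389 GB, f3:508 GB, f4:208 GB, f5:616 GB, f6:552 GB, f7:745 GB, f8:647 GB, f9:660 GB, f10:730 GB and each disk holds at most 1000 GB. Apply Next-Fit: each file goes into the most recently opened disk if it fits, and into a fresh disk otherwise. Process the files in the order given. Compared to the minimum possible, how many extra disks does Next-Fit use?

1

Next-Fit: [426,389] [508,208] [616] [552] [745] [647] [660] [730] → 8 disks.
7 files exceed 500 GB (half the capacity), and no two of those can share a disk, so at least 7 disks are needed.
An optimal packing achieves that bound: [745,208] [730] [660] [647] [616] [552,426] [508,389] → 7 disks.
Excess: 8 − 7 = 1.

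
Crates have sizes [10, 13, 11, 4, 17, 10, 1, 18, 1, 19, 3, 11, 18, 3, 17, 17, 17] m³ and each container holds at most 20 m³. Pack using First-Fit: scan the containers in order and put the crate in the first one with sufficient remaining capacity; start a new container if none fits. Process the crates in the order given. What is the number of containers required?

container 1: place 10 m³, 10 m³ left
container 2: place 13 m³, 7 m³ left
container 3: place 11 m³, 9 m³ left
container 1: place 4 m³, 6 m³ left
container 4: place 17 m³, 3 m³ left
container 5: place 10 m³, 10 m³ left
container 1: place 1 m³, 5 m³ left
container 6: place 18 m³, 2 m³ left
container 1: place 1 m³, 4 m³ left
container 7: place 19 m³, 1 m³ left
container 1: place 3 m³, 1 m³ left
container 8: place 11 m³, 9 m³ left
container 9: place 18 m³, 2 m³ left
container 2: place 3 m³, 4 m³ left
container 10: place 17 m³, 3 m³ left
container 11: place 17 m³, 3 m³ left
container 12: place 17 m³, 3 m³ left

12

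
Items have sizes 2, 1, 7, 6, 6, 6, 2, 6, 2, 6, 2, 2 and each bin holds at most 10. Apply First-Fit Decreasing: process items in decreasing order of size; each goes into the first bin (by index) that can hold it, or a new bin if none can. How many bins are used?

6

Sorted descending: 7, 6, 6, 6, 6, 6, 2, 2, 2, 2, 2, 1.
7 → bin 1 (remaining 3)
6 → bin 2 (remaining 4)
6 → bin 3 (remaining 4)
6 → bin 4 (remaining 4)
6 → bin 5 (remaining 4)
6 → bin 6 (remaining 4)
2 → bin 1 (remaining 1)
2 → bin 2 (remaining 2)
2 → bin 2 (remaining 0)
2 → bin 3 (remaining 2)
2 → bin 3 (remaining 0)
1 → bin 1 (remaining 0)
Final bins: [7,2,1] [6,2,2] [6,2,2] [6] [6] [6].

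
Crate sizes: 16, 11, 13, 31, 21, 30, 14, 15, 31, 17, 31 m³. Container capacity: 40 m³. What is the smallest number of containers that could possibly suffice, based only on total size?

Total size = 16 + 11 + 13 + 31 + 21 + 30 + 14 + 15 + 31 + 17 + 31 = 230 m³.
⌈230 / 40⌉ = 6.

6 containers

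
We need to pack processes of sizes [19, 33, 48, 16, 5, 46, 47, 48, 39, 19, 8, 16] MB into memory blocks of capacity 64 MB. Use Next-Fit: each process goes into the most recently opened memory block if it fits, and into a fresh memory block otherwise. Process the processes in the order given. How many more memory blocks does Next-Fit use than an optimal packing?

1

Next-Fit: [19,33] [48,16] [5,46] [47] [48] [39,19] [8,16] → 7 memory blocks.
Total size 344 MB; any packing needs at least ⌈344/64⌉ = 6 memory blocks.
An optimal packing achieves that bound: [48,16] [48,16] [47,8,5] [46] [39,19] [33,19] → 6 memory blocks.
Excess: 7 − 6 = 1.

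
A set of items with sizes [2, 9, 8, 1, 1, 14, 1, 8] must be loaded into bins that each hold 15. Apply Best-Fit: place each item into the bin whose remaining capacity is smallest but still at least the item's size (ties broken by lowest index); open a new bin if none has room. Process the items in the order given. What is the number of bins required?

4

Put 2 in bin 1; 13 remain.
Put 9 in bin 1; 4 remain.
Put 8 in bin 2; 7 remain.
Put 1 in bin 1; 3 remain.
Put 1 in bin 1; 2 remain.
Put 14 in bin 3; 1 remain.
Put 1 in bin 3; 0 remain.
Put 8 in bin 4; 7 remain.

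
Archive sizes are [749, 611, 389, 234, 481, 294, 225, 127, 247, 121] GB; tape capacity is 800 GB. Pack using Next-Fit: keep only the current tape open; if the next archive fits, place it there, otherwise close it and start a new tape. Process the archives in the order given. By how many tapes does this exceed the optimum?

0

Next-Fit: [749] [611] [389,234] [481,294] [225,127,247,121] → 5 tapes.
Total size 3478 GB; any packing needs at least ⌈3478/800⌉ = 5 tapes.
So 5 is already optimal.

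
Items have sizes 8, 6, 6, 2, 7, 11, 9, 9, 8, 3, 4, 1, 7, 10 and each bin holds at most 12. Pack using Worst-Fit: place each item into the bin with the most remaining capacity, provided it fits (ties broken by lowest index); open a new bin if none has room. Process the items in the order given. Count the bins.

9

bin 1: place 8, 4 left
bin 2: place 6, 6 left
bin 2: place 6, 0 left
bin 1: place 2, 2 left
bin 3: place 7, 5 left
bin 4: place 11, 1 left
bin 5: place 9, 3 left
bin 6: place 9, 3 left
bin 7: place 8, 4 left
bin 3: place 3, 2 left
bin 7: place 4, 0 left
bin 5: place 1, 2 left
bin 8: place 7, 5 left
bin 9: place 10, 2 left
Final bins: [8,2] [6,6] [7,3] [11] [9,1] [9] [8,4] [7] [10].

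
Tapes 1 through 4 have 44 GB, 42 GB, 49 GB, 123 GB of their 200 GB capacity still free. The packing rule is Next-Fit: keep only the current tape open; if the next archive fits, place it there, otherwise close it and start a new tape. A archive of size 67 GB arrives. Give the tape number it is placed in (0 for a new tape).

Next-Fit only looks at tape 4, which has 123 GB free.
67 GB fits there.

4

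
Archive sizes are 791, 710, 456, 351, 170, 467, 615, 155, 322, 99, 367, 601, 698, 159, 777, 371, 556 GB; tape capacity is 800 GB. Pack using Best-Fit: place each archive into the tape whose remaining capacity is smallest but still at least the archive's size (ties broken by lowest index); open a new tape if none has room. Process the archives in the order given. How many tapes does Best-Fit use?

11

Put 791 GB in tape 1; 9 GB remain.
Put 710 GB in tape 2; 90 GB remain.
Put 456 GB in tape 3; 344 GB remain.
Put 351 GB in tape 4; 449 GB remain.
Put 170 GB in tape 3; 174 GB remain.
Put 467 GB in tape 5; 333 GB remain.
Put 615 GB in tape 6; 185 GB remain.
Put 155 GB in tape 3; 19 GB remain.
Put 322 GB in tape 5; 11 GB remain.
Put 99 GB in tape 6; 86 GB remain.
Put 367 GB in tape 4; 82 GB remain.
Put 601 GB in tape 7; 199 GB remain.
Put 698 GB in tape 8; 102 GB remain.
Put 159 GB in tape 7; 40 GB remain.
Put 777 GB in tape 9; 23 GB remain.
Put 371 GB in tape 10; 429 GB remain.
Put 556 GB in tape 11; 244 GB remain.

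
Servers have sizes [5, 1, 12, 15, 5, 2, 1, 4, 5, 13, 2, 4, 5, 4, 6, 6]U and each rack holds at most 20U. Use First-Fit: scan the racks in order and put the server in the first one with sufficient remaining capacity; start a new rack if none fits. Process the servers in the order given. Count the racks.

5

Put 5U in rack 1; 15U remain.
Put 1U in rack 1; 14U remain.
Put 12U in rack 1; 2U remain.
Put 15U in rack 2; 5U remain.
Put 5U in rack 2; 0U remain.
Put 2U in rack 1; 0U remain.
Put 1U in rack 3; 19U remain.
Put 4U in rack 3; 15U remain.
Put 5U in rack 3; 10U remain.
Put 13U in rack 4; 7U remain.
Put 2U in rack 3; 8U remain.
Put 4U in rack 3; 4U remain.
Put 5U in rack 4; 2U remain.
Put 4U in rack 3; 0U remain.
Put 6U in rack 5; 14U remain.
Put 6U in rack 5; 8U remain.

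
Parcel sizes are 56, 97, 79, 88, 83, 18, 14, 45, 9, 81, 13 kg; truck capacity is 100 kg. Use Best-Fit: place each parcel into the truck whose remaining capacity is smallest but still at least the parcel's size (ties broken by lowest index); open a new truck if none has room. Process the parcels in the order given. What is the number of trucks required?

56 kg → truck 1 (remaining 44 kg)
97 kg → truck 2 (remaining 3 kg)
79 kg → truck 3 (remaining 21 kg)
88 kg → truck 4 (remaining 12 kg)
83 kg → truck 5 (remaining 17 kg)
18 kg → truck 3 (remaining 3 kg)
14 kg → truck 5 (remaining 3 kg)
45 kg → truck 6 (remaining 55 kg)
9 kg → truck 4 (remaining 3 kg)
81 kg → truck 7 (remaining 19 kg)
13 kg → truck 7 (remaining 6 kg)

7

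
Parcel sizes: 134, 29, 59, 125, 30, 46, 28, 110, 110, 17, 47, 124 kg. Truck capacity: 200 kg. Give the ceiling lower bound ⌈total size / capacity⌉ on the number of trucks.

Total size = 134 + 29 + 59 + 125 + 30 + 46 + 28 + 110 + 110 + 17 + 47 + 124 = 859 kg.
⌈859 / 200⌉ = 5.

5 trucks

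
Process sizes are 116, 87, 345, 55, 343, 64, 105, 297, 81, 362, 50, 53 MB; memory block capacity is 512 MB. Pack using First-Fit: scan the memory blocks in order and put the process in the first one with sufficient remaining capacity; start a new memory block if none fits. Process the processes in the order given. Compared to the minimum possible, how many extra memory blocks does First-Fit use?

First-Fit: [116,87,55,64,105,81] [345,50,53] [343] [297] [362] → 5 memory blocks.
Total size 1958 MB; any packing needs at least ⌈1958/512⌉ = 4 memory blocks.
An optimal packing achieves that bound: [362,116] [345,105,55] [343,87,81] [297,64,53,50] → 4 memory blocks.
Excess: 5 − 4 = 1.

1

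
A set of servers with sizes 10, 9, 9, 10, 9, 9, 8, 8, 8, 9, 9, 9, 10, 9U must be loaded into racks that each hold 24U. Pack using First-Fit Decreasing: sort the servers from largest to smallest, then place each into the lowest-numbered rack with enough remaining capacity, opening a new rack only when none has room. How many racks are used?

7

Sorted descending: 10, 10, 10, 9, 9, 9, 9, 9, 9, 9, 9, 8, 8, 8.
10U → rack 1 (remaining 14U)
10U → rack 1 (remaining 4U)
10U → rack 2 (remaining 14U)
9U → rack 2 (remaining 5U)
9U → rack 3 (remaining 15U)
9U → rack 3 (remaining 6U)
9U → rack 4 (remaining 15U)
9U → rack 4 (remaining 6U)
9U → rack 5 (remaining 15U)
9U → rack 5 (remaining 6U)
9U → rack 6 (remaining 15U)
8U → rack 6 (remaining 7U)
8U → rack 7 (remaining 16U)
8U → rack 7 (remaining 8U)
Final racks: [10,10] [10,9] [9,9] [9,9] [9,9] [9,8] [8,8].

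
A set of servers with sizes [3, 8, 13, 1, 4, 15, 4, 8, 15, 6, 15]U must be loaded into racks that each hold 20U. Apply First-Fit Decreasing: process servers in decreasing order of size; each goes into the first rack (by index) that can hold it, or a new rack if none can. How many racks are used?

5 racks

Sorted descending: 15, 15, 15, 13, 8, 8, 6, 4, 4, 3, 1.
rack 1: place 15U, 5U left
rack 2: place 15U, 5U left
rack 3: place 15U, 5U left
rack 4: place 13U, 7U left
rack 5: place 8U, 12U left
rack 5: place 8U, 4U left
rack 4: place 6U, 1U left
rack 1: place 4U, 1U left
rack 2: place 4U, 1U left
rack 3: place 3U, 2U left
rack 1: place 1U, 0U left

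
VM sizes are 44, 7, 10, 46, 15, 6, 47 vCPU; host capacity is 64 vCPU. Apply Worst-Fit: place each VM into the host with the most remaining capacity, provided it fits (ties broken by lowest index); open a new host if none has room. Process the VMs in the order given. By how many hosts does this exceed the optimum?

Worst-Fit: [44,7,10] [46,15] [6,47] → 3 hosts.
Total size 175 vCPU; any packing needs at least ⌈175/64⌉ = 3 hosts.
So 3 is already optimal.

0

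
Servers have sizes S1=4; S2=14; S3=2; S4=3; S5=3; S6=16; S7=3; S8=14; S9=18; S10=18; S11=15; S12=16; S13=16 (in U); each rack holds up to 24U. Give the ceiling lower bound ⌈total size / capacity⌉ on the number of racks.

Total size = 4 + 14 + 2 + 3 + 3 + 16 + 3 + 14 + 18 + 18 + 15 + 16 + 16 = 142U.
⌈142 / 24⌉ = 6.

6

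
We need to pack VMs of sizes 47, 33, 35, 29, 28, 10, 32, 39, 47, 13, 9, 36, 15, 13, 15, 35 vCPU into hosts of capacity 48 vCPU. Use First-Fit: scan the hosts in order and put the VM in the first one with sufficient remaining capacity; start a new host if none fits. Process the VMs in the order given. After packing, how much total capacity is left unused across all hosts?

92

Put 47 vCPU in host 1; 1 vCPU remain.
Put 33 vCPU in host 2; 15 vCPU remain.
Put 35 vCPU in host 3; 13 vCPU remain.
Put 29 vCPU in host 4; 19 vCPU remain.
Put 28 vCPU in host 5; 20 vCPU remain.
Put 10 vCPU in host 2; 5 vCPU remain.
Put 32 vCPU in host 6; 16 vCPU remain.
Put 39 vCPU in host 7; 9 vCPU remain.
Put 47 vCPU in host 8; 1 vCPU remain.
Put 13 vCPU in host 3; 0 vCPU remain.
Put 9 vCPU in host 4; 10 vCPU remain.
Put 36 vCPU in host 9; 12 vCPU remain.
Put 15 vCPU in host 5; 5 vCPU remain.
Put 13 vCPU in host 6; 3 vCPU remain.
Put 15 vCPU in host 10; 33 vCPU remain.
Put 35 vCPU in host 11; 13 vCPU remain.
11 hosts × 48 vCPU = 528 vCPU; used 436 vCPU; unused 92 vCPU.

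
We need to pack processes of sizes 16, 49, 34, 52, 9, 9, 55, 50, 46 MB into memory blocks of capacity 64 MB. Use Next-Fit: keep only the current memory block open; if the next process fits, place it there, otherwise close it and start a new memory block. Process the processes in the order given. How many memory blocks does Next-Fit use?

7

memory block 1: place 16 MB, 48 MB left
memory block 2: place 49 MB, 15 MB left
memory block 3: place 34 MB, 30 MB left
memory block 4: place 52 MB, 12 MB left
memory block 4: place 9 MB, 3 MB left
memory block 5: place 9 MB, 55 MB left
memory block 5: place 55 MB, 0 MB left
memory block 6: place 50 MB, 14 MB left
memory block 7: place 46 MB, 18 MB left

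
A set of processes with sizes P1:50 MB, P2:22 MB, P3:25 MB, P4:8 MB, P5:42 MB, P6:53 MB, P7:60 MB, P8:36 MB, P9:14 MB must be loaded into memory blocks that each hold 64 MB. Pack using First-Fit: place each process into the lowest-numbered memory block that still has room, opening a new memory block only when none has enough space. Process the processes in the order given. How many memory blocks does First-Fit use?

6

P1 (50 MB) → memory block 1 (remaining 14 MB)
P2 (22 MB) → memory block 2 (remaining 42 MB)
P3 (25 MB) → memory block 2 (remaining 17 MB)
P4 (8 MB) → memory block 1 (remaining 6 MB)
P5 (42 MB) → memory block 3 (remaining 22 MB)
P6 (53 MB) → memory block 4 (remaining 11 MB)
P7 (60 MB) → memory block 5 (remaining 4 MB)
P8 (36 MB) → memory block 6 (remaining 28 MB)
P9 (14 MB) → memory block 2 (remaining 3 MB)
Final memory blocks: [50,8] [22,25,14] [42] [53] [60] [36].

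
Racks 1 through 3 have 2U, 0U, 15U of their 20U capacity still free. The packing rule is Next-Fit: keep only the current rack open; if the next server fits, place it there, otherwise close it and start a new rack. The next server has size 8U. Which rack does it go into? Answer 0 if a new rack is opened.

Next-Fit only looks at rack 3, which has 15U free.
8U fits there.

3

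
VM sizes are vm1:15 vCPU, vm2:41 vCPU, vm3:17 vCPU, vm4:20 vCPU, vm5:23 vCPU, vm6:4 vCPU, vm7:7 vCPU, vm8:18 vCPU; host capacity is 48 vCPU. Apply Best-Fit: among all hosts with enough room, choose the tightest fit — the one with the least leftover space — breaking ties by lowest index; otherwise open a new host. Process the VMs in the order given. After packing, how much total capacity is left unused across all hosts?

47

vm1 (15 vCPU) → host 1 (remaining 33 vCPU)
vm2 (41 vCPU) → host 2 (remaining 7 vCPU)
vm3 (17 vCPU) → host 1 (remaining 16 vCPU)
vm4 (20 vCPU) → host 3 (remaining 28 vCPU)
vm5 (23 vCPU) → host 3 (remaining 5 vCPU)
vm6 (4 vCPU) → host 3 (remaining 1 vCPU)
vm7 (7 vCPU) → host 2 (remaining 0 vCPU)
vm8 (18 vCPU) → host 4 (remaining 30 vCPU)
4 hosts × 48 vCPU = 192 vCPU; used 145 vCPU; unused 47 vCPU.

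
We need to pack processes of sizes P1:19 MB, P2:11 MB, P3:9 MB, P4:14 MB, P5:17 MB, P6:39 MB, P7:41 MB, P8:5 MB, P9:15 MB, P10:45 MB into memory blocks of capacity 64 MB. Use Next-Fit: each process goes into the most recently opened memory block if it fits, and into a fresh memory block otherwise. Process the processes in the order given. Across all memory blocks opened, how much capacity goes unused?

P1 (19 MB) → memory block 1 (remaining 45 MB)
P2 (11 MB) → memory block 1 (remaining 34 MB)
P3 (9 MB) → memory block 1 (remaining 25 MB)
P4 (14 MB) → memory block 1 (remaining 11 MB)
P5 (17 MB) → memory block 2 (remaining 47 MB)
P6 (39 MB) → memory block 2 (remaining 8 MB)
P7 (41 MB) → memory block 3 (remaining 23 MB)
P8 (5 MB) → memory block 3 (remaining 18 MB)
P9 (15 MB) → memory block 3 (remaining 3 MB)
P10 (45 MB) → memory block 4 (remaining 19 MB)
4 memory blocks × 64 MB = 256 MB; used 215 MB; unused 41 MB.

41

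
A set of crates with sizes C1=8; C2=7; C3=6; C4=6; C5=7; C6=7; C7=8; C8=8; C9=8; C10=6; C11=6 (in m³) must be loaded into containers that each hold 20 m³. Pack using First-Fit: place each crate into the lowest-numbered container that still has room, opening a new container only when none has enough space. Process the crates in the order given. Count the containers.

5

C1 (8 m³) → container 1 (remaining 12 m³)
C2 (7 m³) → container 1 (remaining 5 m³)
C3 (6 m³) → container 2 (remaining 14 m³)
C4 (6 m³) → container 2 (remaining 8 m³)
C5 (7 m³) → container 2 (remaining 1 m³)
C6 (7 m³) → container 3 (remaining 13 m³)
C7 (8 m³) → container 3 (remaining 5 m³)
C8 (8 m³) → container 4 (remaining 12 m³)
C9 (8 m³) → container 4 (remaining 4 m³)
C10 (6 m³) → container 5 (remaining 14 m³)
C11 (6 m³) → container 5 (remaining 8 m³)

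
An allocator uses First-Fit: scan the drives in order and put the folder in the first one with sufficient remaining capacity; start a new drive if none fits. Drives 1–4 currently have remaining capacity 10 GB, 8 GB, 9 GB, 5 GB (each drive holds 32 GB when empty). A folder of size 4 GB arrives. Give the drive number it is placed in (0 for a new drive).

Drives with room: drive 1 (10 GB), drive 2 (8 GB), drive 3 (9 GB), drive 4 (5 GB).
The first with room is drive 1.

1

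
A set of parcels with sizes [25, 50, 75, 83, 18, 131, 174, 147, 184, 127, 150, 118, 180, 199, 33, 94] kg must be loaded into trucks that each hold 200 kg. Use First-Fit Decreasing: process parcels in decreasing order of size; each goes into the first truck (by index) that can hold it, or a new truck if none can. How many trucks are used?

10

Sorted descending: 199, 184, 180, 174, 150, 147, 131, 127, 118, 94, 83, 75, 50, 33, 25, 18.
199 kg → truck 1 (remaining 1 kg)
184 kg → truck 2 (remaining 16 kg)
180 kg → truck 3 (remaining 20 kg)
174 kg → truck 4 (remaining 26 kg)
150 kg → truck 5 (remaining 50 kg)
147 kg → truck 6 (remaining 53 kg)
131 kg → truck 7 (remaining 69 kg)
127 kg → truck 8 (remaining 73 kg)
118 kg → truck 9 (remaining 82 kg)
94 kg → truck 10 (remaining 106 kg)
83 kg → truck 10 (remaining 23 kg)
75 kg → truck 9 (remaining 7 kg)
50 kg → truck 5 (remaining 0 kg)
33 kg → truck 6 (remaining 20 kg)
25 kg → truck 4 (remaining 1 kg)
18 kg → truck 3 (remaining 2 kg)
Final trucks: [199] [184] [180,18] [174,25] [150,50] [147,33] [131] [127] [118,75] [94,83].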